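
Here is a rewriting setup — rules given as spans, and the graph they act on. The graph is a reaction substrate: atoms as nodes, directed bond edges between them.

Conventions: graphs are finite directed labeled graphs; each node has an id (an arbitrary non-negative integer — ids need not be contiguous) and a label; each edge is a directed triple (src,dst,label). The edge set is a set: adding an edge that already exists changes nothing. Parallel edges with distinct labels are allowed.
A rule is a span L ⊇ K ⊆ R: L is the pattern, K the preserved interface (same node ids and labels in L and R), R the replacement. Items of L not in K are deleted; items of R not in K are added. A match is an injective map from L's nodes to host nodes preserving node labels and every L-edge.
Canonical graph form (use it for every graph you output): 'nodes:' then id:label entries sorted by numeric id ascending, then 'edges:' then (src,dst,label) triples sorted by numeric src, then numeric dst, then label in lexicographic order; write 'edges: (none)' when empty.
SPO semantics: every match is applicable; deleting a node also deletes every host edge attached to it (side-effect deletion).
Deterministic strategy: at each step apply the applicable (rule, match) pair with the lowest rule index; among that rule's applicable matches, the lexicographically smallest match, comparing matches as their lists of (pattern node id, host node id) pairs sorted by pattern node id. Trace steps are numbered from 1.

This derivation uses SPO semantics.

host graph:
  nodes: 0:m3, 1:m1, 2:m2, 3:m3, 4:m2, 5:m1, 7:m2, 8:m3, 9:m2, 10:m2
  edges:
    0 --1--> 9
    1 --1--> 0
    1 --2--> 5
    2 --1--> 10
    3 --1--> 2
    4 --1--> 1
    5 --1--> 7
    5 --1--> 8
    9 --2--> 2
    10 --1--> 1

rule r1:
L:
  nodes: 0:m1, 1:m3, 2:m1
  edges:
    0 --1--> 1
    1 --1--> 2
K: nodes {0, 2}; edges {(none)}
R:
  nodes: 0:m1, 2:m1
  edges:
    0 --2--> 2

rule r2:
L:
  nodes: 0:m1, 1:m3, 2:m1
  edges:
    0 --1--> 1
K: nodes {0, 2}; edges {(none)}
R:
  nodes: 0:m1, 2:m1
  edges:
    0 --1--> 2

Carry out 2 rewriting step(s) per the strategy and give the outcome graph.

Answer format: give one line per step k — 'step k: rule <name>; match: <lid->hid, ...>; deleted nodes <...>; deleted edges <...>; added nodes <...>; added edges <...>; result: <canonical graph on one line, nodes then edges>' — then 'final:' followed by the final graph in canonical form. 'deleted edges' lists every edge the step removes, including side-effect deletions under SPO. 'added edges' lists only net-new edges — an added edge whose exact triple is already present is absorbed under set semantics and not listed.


step 1: rule r2; match: 0->1, 1->0, 2->5; deleted nodes 0; deleted edges (0,9,1); (1,0,1); added nodes (none); added edges (1,5,1); result: nodes: 1:m1, 2:m2, 3:m3, 4:m2, 5:m1, 7:m2, 8:m3, 9:m2, 10:m2 edges: (1,5,1); (1,5,2); (2,10,1); (3,2,1); (4,1,1); (5,7,1); (5,8,1); (9,2,2); (10,1,1)
step 2: rule r2; match: 0->5, 1->8, 2->1; deleted nodes 8; deleted edges (5,8,1); added nodes (none); added edges (5,1,1); result: nodes: 1:m1, 2:m2, 3:m3, 4:m2, 5:m1, 7:m2, 9:m2, 10:m2 edges: (1,5,1); (1,5,2); (2,10,1); (3,2,1); (4,1,1); (5,1,1); (5,7,1); (9,2,2); (10,1,1)
final:
nodes: 1:m1, 2:m2, 3:m3, 4:m2, 5:m1, 7:m2, 9:m2, 10:m2
edges: (1,5,1); (1,5,2); (2,10,1); (3,2,1); (4,1,1); (5,1,1); (5,7,1); (9,2,2); (10,1,1)


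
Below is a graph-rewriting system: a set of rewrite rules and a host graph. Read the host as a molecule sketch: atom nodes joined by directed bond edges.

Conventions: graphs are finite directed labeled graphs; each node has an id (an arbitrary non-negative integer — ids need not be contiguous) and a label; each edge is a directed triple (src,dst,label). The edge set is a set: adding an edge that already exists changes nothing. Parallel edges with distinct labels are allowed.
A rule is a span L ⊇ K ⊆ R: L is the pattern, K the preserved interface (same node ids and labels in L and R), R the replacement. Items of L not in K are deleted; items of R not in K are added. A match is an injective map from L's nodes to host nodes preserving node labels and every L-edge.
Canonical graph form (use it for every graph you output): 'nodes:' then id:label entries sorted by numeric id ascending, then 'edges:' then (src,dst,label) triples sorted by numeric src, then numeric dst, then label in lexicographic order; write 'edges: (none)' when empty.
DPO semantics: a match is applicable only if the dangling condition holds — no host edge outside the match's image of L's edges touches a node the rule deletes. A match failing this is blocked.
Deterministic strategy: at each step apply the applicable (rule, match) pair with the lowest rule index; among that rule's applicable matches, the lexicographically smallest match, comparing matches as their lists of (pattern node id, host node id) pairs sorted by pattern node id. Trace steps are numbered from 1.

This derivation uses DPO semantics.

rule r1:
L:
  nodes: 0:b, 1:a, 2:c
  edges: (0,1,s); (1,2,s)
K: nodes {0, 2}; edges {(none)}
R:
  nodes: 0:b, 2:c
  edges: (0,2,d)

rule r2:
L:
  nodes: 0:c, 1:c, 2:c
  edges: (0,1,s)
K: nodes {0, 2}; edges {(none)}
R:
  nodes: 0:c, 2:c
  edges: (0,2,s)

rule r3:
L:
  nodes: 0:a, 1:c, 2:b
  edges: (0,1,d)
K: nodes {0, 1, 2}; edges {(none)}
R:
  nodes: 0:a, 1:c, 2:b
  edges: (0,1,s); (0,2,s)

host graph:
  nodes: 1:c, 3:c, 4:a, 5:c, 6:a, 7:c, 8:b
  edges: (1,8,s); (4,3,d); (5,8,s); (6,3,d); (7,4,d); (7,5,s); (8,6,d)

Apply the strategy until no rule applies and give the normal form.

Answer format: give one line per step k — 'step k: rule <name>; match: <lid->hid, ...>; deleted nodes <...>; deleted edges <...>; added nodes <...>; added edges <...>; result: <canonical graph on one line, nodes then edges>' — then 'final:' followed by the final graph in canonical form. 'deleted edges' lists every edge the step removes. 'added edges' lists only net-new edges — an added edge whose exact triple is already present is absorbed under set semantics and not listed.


step 1: rule r3; match: 0->4, 1->3, 2->8; deleted nodes (none); deleted edges (4,3,d); added nodes (none); added edges (4,3,s); (4,8,s); result: nodes: 1:c, 3:c, 4:a, 5:c, 6:a, 7:c, 8:b edges: (1,8,s); (4,3,s); (4,8,s); (5,8,s); (6,3,d); (7,4,d); (7,5,s); (8,6,d)
step 2: rule r3; match: 0->6, 1->3, 2->8; deleted nodes (none); deleted edges (6,3,d); added nodes (none); added edges (6,3,s); (6,8,s); result: nodes: 1:c, 3:c, 4:a, 5:c, 6:a, 7:c, 8:b edges: (1,8,s); (4,3,s); (4,8,s); (5,8,s); (6,3,s); (6,8,s); (7,4,d); (7,5,s); (8,6,d)
final:
nodes: 1:c, 3:c, 4:a, 5:c, 6:a, 7:c, 8:b
edges: (1,8,s); (4,3,s); (4,8,s); (5,8,s); (6,3,s); (6,8,s); (7,4,d); (7,5,s); (8,6,d)


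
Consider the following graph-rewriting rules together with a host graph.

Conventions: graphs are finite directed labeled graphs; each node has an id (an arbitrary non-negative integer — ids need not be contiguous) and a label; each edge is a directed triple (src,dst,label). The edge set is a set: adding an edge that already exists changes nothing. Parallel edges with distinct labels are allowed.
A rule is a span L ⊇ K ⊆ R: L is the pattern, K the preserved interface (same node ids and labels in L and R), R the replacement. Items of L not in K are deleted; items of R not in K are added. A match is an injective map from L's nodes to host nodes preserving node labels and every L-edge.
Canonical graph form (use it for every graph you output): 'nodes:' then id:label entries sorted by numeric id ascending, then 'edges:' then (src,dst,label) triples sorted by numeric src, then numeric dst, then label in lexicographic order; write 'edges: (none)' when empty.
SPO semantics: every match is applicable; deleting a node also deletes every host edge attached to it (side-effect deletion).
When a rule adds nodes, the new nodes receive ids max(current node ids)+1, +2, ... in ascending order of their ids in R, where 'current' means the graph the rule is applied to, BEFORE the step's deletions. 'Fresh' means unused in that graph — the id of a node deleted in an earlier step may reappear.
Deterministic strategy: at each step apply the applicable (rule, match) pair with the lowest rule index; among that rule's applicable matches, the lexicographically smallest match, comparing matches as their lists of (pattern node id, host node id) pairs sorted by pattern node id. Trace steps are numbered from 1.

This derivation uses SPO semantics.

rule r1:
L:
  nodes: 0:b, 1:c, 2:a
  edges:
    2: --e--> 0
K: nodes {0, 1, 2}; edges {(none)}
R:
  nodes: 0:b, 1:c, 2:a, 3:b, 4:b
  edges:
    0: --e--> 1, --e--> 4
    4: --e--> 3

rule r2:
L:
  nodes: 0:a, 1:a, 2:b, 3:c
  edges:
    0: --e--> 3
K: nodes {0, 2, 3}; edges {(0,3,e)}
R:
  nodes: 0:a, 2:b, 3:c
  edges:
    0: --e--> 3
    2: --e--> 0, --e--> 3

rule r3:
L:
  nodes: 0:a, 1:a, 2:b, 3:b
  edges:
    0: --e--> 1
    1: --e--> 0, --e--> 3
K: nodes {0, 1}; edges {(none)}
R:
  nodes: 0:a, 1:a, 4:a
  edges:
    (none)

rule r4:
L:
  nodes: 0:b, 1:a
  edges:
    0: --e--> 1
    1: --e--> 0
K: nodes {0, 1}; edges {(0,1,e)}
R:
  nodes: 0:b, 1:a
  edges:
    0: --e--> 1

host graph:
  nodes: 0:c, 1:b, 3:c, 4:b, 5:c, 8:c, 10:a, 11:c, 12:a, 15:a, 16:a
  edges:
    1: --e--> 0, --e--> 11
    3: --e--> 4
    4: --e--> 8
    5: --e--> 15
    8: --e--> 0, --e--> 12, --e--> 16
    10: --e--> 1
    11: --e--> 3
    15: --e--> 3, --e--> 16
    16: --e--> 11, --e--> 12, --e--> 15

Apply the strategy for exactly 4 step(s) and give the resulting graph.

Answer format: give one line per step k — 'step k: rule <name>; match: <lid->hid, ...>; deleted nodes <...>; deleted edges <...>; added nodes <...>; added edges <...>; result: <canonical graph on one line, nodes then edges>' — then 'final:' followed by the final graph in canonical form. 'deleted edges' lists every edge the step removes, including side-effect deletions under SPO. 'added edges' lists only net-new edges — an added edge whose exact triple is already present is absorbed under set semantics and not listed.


step 1: rule r1; match: 0->1, 1->0, 2->10; deleted nodes (none); deleted edges (10,1,e); added nodes 17, 18; added edges (1,18,e); (18,17,e); result: nodes: 0:c, 1:b, 3:c, 4:b, 5:c, 8:c, 10:a, 11:c, 12:a, 15:a, 16:a, 17:b, 18:b edges: (1,0,e); (1,11,e); (1,18,e); (3,4,e); (4,8,e); (5,15,e); (8,0,e); (8,12,e); (8,16,e); (11,3,e); (15,3,e); (15,16,e); (16,11,e); (16,12,e); (16,15,e); (18,17,e)
step 2: rule r2; match: 0->15, 1->10, 2->1, 3->3; deleted nodes 10; deleted edges (none); added nodes (none); added edges (1,3,e); (1,15,e); result: nodes: 0:c, 1:b, 3:c, 4:b, 5:c, 8:c, 11:c, 12:a, 15:a, 16:a, 17:b, 18:b edges: (1,0,e); (1,3,e); (1,11,e); (1,15,e); (1,18,e); (3,4,e); (4,8,e); (5,15,e); (8,0,e); (8,12,e); (8,16,e); (11,3,e); (15,3,e); (15,16,e); (16,11,e); (16,12,e); (16,15,e); (18,17,e)
step 3: rule r2; match: 0->15, 1->12, 2->1, 3->3; deleted nodes 12; deleted edges (8,12,e); (16,12,e); added nodes (none); added edges (none); result: nodes: 0:c, 1:b, 3:c, 4:b, 5:c, 8:c, 11:c, 15:a, 16:a, 17:b, 18:b edges: (1,0,e); (1,3,e); (1,11,e); (1,15,e); (1,18,e); (3,4,e); (4,8,e); (5,15,e); (8,0,e); (8,16,e); (11,3,e); (15,3,e); (15,16,e); (16,11,e); (16,15,e); (18,17,e)
step 4: rule r2; match: 0->15, 1->16, 2->1, 3->3; deleted nodes 16; deleted edges (8,16,e); (15,16,e); (16,11,e); (16,15,e); added nodes (none); added edges (none); result: nodes: 0:c, 1:b, 3:c, 4:b, 5:c, 8:c, 11:c, 15:a, 17:b, 18:b edges: (1,0,e); (1,3,e); (1,11,e); (1,15,e); (1,18,e); (3,4,e); (4,8,e); (5,15,e); (8,0,e); (11,3,e); (15,3,e); (18,17,e)
final:
nodes: 0:c, 1:b, 3:c, 4:b, 5:c, 8:c, 11:c, 15:a, 17:b, 18:b
edges: (1,0,e); (1,3,e); (1,11,e); (1,15,e); (1,18,e); (3,4,e); (4,8,e); (5,15,e); (8,0,e); (11,3,e); (15,3,e); (18,17,e)


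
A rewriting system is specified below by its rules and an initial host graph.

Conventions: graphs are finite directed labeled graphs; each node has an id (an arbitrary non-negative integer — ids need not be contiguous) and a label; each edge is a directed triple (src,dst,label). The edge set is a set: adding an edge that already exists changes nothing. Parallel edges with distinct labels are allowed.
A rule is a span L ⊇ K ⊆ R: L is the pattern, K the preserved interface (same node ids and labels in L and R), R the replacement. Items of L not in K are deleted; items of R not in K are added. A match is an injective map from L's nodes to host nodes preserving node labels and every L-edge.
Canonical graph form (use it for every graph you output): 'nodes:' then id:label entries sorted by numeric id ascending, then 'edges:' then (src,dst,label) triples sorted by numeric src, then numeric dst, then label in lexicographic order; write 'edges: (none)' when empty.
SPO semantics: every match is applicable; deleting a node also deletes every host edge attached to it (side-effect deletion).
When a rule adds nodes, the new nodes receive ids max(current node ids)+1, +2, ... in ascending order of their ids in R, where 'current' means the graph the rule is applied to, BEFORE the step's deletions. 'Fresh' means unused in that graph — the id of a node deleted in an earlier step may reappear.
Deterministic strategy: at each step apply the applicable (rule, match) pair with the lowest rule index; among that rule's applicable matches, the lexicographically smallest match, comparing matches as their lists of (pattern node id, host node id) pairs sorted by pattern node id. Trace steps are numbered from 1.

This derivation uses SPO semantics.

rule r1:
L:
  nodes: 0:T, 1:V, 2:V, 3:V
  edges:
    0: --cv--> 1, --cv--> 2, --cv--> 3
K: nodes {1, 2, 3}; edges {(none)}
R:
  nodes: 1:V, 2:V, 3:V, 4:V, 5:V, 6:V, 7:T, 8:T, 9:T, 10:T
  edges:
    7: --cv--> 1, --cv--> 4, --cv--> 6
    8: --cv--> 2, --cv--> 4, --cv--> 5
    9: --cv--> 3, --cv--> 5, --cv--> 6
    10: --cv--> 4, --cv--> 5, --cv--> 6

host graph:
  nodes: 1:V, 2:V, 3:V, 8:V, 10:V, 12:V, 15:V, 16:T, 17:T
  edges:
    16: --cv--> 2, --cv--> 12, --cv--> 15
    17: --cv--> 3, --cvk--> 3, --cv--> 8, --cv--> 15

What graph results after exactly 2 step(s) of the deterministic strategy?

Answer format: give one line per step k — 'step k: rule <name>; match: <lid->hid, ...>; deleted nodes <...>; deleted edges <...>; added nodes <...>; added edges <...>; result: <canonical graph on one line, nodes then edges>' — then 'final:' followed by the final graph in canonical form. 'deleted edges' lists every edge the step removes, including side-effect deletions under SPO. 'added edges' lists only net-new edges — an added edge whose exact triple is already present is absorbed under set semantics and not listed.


step 1: rule r1; match: 0->16, 1->2, 2->12, 3->15; deleted nodes 16; deleted edges (16,2,cv); (16,12,cv); (16,15,cv); added nodes 18, 19, 20, 21, 22, 23, 24; added edges (21,2,cv); (21,18,cv); (21,20,cv); (22,12,cv); (22,18,cv); (22,19,cv); (23,15,cv); (23,19,cv); (23,20,cv); (24,18,cv); (24,19,cv); (24,20,cv); result: nodes: 1:V, 2:V, 3:V, 8:V, 10:V, 12:V, 15:V, 17:T, 18:V, 19:V, 20:V, 21:T, 22:T, 23:T, 24:T edges: (17,3,cv); (17,3,cvk); (17,8,cv); (17,15,cv); (21,2,cv); (21,18,cv); (21,20,cv); (22,12,cv); (22,18,cv); (22,19,cv); (23,15,cv); (23,19,cv); (23,20,cv); (24,18,cv); (24,19,cv); (24,20,cv)
step 2: rule r1; match: 0->17, 1->3, 2->8, 3->15; deleted nodes 17; deleted edges (17,3,cv); (17,3,cvk); (17,8,cv); (17,15,cv); added nodes 25, 26, 27, 28, 29, 30, 31; added edges (28,3,cv); (28,25,cv); (28,27,cv); (29,8,cv); (29,25,cv); (29,26,cv); (30,15,cv); (30,26,cv); (30,27,cv); (31,25,cv); (31,26,cv); (31,27,cv); result: nodes: 1:V, 2:V, 3:V, 8:V, 10:V, 12:V, 15:V, 18:V, 19:V, 20:V, 21:T, 22:T, 23:T, 24:T, 25:V, 26:V, 27:V, 28:T, 29:T, 30:T, 31:T edges: (21,2,cv); (21,18,cv); (21,20,cv); (22,12,cv); (22,18,cv); (22,19,cv); (23,15,cv); (23,19,cv); (23,20,cv); (24,18,cv); (24,19,cv); (24,20,cv); (28,3,cv); (28,25,cv); (28,27,cv); (29,8,cv); (29,25,cv); (29,26,cv); (30,15,cv); (30,26,cv); (30,27,cv); (31,25,cv); (31,26,cv); (31,27,cv)
final:
nodes: 1:V, 2:V, 3:V, 8:V, 10:V, 12:V, 15:V, 18:V, 19:V, 20:V, 21:T, 22:T, 23:T, 24:T, 25:V, 26:V, 27:V, 28:T, 29:T, 30:T, 31:T
edges: (21,2,cv); (21,18,cv); (21,20,cv); (22,12,cv); (22,18,cv); (22,19,cv); (23,15,cv); (23,19,cv); (23,20,cv); (24,18,cv); (24,19,cv); (24,20,cv); (28,3,cv); (28,25,cv); (28,27,cv); (29,8,cv); (29,25,cv); (29,26,cv); (30,15,cv); (30,26,cv); (30,27,cv); (31,25,cv); (31,26,cv); (31,27,cv)


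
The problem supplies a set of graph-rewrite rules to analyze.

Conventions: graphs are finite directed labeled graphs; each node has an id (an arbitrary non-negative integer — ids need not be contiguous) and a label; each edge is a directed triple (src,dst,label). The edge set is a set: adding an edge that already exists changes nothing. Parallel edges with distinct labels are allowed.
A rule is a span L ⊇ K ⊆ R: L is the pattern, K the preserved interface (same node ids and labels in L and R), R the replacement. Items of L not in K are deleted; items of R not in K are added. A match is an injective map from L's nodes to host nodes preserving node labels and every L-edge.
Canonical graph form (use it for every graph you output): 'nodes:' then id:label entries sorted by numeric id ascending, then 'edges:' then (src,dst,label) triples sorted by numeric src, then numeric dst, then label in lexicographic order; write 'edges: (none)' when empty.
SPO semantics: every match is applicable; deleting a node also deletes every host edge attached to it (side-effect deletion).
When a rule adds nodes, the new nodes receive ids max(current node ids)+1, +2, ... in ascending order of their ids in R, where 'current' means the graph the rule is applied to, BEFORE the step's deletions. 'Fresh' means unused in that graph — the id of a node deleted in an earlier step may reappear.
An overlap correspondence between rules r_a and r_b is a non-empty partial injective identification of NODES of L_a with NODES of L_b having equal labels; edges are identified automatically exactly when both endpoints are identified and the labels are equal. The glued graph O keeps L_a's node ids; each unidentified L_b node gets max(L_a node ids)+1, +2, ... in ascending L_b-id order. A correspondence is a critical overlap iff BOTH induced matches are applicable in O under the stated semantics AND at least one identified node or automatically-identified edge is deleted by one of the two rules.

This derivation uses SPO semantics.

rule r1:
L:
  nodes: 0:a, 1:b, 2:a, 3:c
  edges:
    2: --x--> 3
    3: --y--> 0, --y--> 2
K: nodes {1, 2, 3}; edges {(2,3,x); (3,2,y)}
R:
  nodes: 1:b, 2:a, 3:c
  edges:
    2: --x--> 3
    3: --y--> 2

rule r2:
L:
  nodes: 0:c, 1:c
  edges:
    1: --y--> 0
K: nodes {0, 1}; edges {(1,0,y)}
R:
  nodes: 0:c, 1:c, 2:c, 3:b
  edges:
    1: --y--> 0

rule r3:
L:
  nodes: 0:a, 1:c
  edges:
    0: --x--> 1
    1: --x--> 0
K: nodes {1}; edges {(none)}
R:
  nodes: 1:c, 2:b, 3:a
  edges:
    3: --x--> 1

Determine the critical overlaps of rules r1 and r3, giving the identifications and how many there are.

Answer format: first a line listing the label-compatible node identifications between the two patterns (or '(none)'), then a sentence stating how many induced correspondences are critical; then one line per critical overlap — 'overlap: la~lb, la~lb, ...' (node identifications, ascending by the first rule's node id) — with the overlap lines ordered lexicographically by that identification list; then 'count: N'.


label-compatible node identifications between L(r1) and L(r3): 0~0, 2~0, 3~1
4 of the induced correspondences are critical overlaps of r1 and r3.
overlap: 0~0
overlap: 0~0, 3~1
overlap: 2~0
overlap: 2~0, 3~1
count: 4


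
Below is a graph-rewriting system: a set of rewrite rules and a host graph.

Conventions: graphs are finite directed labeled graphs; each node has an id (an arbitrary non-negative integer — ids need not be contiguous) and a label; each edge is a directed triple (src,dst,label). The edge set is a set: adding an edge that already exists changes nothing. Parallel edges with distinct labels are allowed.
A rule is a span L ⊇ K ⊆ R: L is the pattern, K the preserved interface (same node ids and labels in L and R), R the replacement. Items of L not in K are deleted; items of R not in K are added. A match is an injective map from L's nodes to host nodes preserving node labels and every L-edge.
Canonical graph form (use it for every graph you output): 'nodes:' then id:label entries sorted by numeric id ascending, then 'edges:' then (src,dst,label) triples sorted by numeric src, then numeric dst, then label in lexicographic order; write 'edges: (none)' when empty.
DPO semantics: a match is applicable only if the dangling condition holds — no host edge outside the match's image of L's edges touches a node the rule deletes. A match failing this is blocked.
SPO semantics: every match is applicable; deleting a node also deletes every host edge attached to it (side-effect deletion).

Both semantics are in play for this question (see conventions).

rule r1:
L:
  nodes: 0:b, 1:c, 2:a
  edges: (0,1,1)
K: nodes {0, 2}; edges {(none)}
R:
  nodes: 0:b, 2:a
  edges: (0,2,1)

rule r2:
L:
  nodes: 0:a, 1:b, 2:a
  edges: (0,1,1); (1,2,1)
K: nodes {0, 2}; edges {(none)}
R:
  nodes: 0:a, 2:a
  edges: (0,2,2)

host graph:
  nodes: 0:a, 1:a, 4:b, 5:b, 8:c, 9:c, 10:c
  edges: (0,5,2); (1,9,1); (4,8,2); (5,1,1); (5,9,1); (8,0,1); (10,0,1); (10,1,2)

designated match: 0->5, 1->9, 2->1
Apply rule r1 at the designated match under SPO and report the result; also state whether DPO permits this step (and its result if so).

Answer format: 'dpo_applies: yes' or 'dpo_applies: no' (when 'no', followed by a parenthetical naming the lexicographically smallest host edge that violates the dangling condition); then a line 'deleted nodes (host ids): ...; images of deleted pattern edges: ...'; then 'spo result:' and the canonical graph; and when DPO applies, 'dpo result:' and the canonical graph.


dpo_applies: no
(the rule deletes node 9, which keeps host edge (1,9,1) outside the match image — the dangling condition fails, DPO blocks; SPO proceeds and side-deletes such edges)
deleted nodes (host ids): 9; images of deleted pattern edges: (5,9,1)
spo result:
nodes: 0:a, 1:a, 4:b, 5:b, 8:c, 10:c
edges: (0,5,2); (4,8,2); (5,1,1); (8,0,1); (10,0,1); (10,1,2)


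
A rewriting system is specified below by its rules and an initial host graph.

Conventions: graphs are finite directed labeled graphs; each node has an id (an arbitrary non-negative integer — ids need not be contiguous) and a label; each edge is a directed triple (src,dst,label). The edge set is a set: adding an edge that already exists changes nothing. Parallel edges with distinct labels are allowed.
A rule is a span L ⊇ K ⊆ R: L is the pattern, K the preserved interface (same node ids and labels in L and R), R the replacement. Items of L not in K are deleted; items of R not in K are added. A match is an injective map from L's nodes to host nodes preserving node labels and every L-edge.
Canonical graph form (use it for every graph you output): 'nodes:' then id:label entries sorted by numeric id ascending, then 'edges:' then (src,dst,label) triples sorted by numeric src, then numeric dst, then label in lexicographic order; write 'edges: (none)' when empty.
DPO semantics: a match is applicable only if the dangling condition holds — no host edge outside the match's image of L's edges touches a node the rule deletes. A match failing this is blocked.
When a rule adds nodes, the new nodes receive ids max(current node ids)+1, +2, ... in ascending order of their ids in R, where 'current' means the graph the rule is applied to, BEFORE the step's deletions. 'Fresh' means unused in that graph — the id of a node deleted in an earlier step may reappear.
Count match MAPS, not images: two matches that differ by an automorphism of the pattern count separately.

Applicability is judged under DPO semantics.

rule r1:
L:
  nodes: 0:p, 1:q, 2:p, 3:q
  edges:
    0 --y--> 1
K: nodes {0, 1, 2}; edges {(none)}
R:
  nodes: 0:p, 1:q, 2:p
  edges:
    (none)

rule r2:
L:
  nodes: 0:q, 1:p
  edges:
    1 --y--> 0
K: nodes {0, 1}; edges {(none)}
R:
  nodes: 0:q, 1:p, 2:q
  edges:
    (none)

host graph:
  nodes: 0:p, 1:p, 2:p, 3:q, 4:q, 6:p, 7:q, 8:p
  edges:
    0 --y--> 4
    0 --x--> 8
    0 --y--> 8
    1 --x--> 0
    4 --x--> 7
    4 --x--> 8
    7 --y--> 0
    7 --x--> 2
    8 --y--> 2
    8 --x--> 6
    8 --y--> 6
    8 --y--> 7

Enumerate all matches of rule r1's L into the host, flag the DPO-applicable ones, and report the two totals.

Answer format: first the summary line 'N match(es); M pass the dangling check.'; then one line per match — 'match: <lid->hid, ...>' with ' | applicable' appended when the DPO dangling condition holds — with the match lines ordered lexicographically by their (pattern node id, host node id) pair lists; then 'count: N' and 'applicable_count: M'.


16 match(es); 8 pass the dangling check.
match: 0->0, 1->4, 2->1, 3->3 | applicable
match: 0->0, 1->4, 2->1, 3->7
match: 0->0, 1->4, 2->2, 3->3 | applicable
match: 0->0, 1->4, 2->2, 3->7
match: 0->0, 1->4, 2->6, 3->3 | applicable
match: 0->0, 1->4, 2->6, 3->7
match: 0->0, 1->4, 2->8, 3->3 | applicable
match: 0->0, 1->4, 2->8, 3->7
match: 0->8, 1->7, 2->0, 3->3 | applicable
match: 0->8, 1->7, 2->0, 3->4
match: 0->8, 1->7, 2->1, 3->3 | applicable
match: 0->8, 1->7, 2->1, 3->4
match: 0->8, 1->7, 2->2, 3->3 | applicable
match: 0->8, 1->7, 2->2, 3->4
match: 0->8, 1->7, 2->6, 3->3 | applicable
match: 0->8, 1->7, 2->6, 3->4
count: 16
applicable_count: 8


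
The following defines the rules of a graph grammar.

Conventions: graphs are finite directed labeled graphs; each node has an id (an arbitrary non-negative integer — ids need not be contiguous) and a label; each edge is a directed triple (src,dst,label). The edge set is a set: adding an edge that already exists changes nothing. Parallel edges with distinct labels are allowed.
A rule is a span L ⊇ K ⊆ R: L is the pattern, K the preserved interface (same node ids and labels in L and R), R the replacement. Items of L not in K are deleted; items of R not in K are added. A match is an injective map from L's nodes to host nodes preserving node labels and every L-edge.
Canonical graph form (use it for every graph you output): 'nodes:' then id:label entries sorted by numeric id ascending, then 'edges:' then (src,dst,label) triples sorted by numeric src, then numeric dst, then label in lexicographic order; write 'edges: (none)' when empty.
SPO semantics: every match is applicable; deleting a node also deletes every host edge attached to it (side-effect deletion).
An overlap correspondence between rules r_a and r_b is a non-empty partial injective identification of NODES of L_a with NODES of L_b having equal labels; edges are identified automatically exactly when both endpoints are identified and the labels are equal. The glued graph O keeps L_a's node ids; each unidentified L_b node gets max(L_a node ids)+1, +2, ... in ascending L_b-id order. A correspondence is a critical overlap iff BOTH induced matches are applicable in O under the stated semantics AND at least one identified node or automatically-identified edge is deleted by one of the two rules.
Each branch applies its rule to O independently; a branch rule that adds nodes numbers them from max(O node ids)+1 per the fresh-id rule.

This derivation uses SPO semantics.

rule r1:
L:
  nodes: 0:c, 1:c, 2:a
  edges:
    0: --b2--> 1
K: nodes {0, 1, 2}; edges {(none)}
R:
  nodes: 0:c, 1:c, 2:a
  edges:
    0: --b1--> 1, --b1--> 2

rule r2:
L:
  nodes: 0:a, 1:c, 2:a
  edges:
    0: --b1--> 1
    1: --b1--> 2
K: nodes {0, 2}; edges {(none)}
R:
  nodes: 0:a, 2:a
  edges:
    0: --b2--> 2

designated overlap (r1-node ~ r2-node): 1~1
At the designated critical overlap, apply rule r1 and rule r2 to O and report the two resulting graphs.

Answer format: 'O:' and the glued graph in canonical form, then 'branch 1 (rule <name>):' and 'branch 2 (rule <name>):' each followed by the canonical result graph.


O:
nodes: 0:c, 1:c, 2:a, 3:a, 4:a
edges: (0,1,b2); (1,4,b1); (3,1,b1)
branch 1 (rule r1):
nodes: 0:c, 1:c, 2:a, 3:a, 4:a
edges: (0,1,b1); (0,2,b1); (1,4,b1); (3,1,b1)
branch 2 (rule r2):
nodes: 0:c, 2:a, 3:a, 4:a
edges: (3,4,b2)


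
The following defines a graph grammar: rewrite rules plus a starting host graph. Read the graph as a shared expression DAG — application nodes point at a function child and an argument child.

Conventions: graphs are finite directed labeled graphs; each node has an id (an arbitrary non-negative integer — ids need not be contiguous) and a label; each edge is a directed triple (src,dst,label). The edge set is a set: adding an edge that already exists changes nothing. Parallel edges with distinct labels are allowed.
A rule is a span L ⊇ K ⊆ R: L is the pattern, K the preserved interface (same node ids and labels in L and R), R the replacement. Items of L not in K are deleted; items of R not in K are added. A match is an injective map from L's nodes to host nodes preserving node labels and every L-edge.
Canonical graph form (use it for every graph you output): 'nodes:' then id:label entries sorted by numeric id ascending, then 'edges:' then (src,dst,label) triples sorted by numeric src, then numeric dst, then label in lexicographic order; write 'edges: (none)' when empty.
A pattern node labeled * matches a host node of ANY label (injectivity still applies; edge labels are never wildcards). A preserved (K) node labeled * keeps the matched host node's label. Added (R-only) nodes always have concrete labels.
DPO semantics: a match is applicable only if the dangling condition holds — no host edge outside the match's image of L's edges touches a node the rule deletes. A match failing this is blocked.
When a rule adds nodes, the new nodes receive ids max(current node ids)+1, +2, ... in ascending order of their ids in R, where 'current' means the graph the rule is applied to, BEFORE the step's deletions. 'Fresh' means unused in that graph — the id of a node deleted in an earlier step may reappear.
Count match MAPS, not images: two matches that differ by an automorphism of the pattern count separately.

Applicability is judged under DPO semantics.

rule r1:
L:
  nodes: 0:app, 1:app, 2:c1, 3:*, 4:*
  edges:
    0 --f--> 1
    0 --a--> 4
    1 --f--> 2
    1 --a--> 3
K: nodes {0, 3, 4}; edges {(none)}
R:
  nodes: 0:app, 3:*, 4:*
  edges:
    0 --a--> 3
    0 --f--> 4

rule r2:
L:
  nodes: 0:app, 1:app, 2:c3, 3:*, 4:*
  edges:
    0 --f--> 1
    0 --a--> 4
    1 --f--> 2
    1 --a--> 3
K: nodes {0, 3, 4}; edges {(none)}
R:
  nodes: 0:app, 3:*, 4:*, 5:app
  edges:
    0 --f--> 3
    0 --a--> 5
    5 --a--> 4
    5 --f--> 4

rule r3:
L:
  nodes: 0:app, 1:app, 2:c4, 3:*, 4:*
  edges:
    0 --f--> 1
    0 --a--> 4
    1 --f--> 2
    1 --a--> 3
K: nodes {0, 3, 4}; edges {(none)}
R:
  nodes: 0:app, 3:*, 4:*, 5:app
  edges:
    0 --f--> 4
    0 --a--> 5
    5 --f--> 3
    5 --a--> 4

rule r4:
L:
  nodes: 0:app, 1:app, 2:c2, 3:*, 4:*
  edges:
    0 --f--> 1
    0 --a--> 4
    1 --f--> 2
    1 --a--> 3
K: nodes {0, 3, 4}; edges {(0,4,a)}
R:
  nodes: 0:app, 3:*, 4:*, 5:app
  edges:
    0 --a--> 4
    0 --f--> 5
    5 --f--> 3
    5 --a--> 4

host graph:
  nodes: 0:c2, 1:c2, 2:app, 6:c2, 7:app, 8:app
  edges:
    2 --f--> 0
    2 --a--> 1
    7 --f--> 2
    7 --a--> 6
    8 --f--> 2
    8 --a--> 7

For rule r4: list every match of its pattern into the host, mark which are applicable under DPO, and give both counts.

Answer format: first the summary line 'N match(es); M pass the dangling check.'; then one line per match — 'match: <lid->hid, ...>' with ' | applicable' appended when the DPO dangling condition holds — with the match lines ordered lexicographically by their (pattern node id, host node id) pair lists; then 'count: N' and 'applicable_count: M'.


2 match(es); 0 pass the dangling check.
match: 0->7, 1->2, 2->0, 3->1, 4->6
match: 0->8, 1->2, 2->0, 3->1, 4->7
count: 2
applicable_count: 0


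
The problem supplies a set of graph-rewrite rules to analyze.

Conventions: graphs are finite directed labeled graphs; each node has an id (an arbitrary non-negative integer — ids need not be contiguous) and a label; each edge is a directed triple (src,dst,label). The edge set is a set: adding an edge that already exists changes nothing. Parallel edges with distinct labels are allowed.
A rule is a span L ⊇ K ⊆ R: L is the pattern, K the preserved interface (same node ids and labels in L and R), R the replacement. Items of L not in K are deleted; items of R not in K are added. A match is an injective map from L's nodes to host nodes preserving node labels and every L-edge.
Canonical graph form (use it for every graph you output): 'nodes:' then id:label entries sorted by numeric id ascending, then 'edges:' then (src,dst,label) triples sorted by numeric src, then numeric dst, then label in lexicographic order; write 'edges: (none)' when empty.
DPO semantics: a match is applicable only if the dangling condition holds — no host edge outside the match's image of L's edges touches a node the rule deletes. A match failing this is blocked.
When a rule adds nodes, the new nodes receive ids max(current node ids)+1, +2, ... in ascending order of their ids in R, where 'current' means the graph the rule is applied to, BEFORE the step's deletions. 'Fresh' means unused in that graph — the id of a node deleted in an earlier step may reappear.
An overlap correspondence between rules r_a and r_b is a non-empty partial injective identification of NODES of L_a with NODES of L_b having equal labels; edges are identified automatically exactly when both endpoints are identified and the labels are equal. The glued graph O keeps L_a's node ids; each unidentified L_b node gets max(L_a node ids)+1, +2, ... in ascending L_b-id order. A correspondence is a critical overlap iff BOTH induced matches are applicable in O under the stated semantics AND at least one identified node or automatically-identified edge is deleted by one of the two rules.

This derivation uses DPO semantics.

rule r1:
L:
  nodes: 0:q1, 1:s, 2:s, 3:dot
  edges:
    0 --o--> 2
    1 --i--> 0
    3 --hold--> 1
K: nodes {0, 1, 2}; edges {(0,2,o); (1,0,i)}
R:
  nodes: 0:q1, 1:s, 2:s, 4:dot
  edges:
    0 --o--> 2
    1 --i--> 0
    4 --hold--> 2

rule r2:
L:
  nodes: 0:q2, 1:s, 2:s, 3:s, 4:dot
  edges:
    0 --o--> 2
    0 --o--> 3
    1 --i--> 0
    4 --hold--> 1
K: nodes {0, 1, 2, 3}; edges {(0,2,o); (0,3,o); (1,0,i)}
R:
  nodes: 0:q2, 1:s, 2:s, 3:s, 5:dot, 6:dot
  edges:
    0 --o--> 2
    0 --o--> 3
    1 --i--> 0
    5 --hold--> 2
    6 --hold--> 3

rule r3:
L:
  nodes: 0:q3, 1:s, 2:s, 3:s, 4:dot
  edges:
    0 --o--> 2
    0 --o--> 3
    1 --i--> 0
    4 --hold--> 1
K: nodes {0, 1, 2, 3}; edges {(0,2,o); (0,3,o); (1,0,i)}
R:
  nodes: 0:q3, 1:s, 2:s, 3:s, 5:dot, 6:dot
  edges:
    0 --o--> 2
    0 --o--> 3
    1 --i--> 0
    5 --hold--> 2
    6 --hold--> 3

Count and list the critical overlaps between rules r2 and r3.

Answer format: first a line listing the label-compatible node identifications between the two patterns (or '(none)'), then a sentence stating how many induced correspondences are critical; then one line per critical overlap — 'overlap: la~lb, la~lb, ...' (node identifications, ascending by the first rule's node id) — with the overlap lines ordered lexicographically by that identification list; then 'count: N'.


label-compatible node identifications between L(r2) and L(r3): 1~1, 1~2, 1~3, 2~1, 2~2, 2~3, 3~1, 3~2, 3~3, 4~4
7 of the induced correspondences are critical overlaps of r2 and r3.
overlap: 1~1, 2~2, 3~3, 4~4
overlap: 1~1, 2~2, 4~4
overlap: 1~1, 2~3, 3~2, 4~4
overlap: 1~1, 2~3, 4~4
overlap: 1~1, 3~2, 4~4
overlap: 1~1, 3~3, 4~4
overlap: 1~1, 4~4
count: 7


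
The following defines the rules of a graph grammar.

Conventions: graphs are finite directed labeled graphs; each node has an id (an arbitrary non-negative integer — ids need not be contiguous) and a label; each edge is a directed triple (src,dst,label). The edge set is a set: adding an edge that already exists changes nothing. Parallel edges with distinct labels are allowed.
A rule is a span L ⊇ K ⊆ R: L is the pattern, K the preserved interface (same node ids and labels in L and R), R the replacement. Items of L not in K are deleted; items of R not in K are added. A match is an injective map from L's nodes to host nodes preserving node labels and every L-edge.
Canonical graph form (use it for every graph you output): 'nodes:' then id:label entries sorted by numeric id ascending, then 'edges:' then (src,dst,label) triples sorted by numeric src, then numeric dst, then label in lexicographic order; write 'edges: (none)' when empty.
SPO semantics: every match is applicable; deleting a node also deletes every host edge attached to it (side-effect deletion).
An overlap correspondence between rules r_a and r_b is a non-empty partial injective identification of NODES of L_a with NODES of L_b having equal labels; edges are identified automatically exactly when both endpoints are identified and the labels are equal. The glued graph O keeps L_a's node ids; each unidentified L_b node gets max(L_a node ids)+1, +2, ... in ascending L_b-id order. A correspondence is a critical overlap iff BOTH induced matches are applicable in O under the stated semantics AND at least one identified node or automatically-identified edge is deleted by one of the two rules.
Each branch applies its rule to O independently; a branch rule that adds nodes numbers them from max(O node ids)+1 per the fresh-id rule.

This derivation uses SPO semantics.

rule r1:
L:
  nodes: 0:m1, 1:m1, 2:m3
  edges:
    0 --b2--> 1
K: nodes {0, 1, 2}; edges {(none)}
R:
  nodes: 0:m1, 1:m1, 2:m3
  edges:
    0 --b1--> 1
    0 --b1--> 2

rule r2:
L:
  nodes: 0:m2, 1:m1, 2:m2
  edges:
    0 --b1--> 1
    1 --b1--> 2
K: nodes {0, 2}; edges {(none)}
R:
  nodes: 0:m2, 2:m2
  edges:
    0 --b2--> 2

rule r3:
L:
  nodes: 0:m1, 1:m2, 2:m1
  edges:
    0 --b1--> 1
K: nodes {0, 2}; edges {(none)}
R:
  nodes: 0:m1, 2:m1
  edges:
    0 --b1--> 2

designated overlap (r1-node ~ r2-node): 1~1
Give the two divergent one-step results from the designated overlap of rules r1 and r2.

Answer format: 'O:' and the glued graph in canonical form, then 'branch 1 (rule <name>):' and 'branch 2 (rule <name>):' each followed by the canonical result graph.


O:
nodes: 0:m1, 1:m1, 2:m3, 3:m2, 4:m2
edges: (0,1,b2); (1,4,b1); (3,1,b1)
branch 1 (rule r1):
nodes: 0:m1, 1:m1, 2:m3, 3:m2, 4:m2
edges: (0,1,b1); (0,2,b1); (1,4,b1); (3,1,b1)
branch 2 (rule r2):
nodes: 0:m1, 2:m3, 3:m2, 4:m2
edges: (3,4,b2)


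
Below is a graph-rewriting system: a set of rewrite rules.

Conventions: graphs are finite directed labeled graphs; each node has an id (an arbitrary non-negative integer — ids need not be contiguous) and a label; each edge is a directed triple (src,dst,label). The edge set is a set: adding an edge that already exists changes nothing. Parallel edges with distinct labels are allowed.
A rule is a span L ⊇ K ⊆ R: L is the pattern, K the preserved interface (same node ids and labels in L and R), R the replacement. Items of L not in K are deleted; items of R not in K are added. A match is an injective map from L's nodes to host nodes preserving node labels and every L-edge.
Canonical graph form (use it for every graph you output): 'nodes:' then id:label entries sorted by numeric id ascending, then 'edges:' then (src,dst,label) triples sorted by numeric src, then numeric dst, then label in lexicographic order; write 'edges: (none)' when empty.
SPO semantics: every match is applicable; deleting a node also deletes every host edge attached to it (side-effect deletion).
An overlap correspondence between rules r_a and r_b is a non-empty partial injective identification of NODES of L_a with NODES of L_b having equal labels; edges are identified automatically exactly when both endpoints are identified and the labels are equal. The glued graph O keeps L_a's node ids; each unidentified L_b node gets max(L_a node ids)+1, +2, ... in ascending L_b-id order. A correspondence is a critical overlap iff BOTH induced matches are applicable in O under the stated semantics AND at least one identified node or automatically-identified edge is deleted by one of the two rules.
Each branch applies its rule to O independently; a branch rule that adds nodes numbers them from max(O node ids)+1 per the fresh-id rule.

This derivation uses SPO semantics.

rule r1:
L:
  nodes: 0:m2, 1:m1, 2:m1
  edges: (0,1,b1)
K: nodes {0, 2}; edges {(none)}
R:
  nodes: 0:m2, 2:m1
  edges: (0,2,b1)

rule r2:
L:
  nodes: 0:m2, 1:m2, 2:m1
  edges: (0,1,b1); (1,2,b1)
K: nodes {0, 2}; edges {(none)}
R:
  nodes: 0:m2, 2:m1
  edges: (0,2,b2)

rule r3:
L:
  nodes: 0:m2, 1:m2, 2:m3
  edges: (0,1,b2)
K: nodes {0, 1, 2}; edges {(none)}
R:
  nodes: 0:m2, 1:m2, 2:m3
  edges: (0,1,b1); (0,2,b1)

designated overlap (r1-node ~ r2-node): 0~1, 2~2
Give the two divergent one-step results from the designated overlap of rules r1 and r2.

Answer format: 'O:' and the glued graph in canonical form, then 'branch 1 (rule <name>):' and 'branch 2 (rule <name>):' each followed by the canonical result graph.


O:
nodes: 0:m2, 1:m1, 2:m1, 3:m2
edges: (0,1,b1); (0,2,b1); (3,0,b1)
branch 1 (rule r1):
nodes: 0:m2, 2:m1, 3:m2
edges: (0,2,b1); (3,0,b1)
branch 2 (rule r2):
nodes: 1:m1, 2:m1, 3:m2
edges: (3,2,b2)
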